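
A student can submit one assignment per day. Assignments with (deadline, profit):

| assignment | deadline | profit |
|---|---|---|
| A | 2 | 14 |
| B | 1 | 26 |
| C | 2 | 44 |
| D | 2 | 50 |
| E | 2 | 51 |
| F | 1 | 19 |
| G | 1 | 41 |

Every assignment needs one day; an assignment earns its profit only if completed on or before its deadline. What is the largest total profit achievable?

Sort by profit descending; place each in the latest free slot ≤ its deadline.
Profit order: E=51 D=50 C=44 G=41 B=26 F=19 A=14
Assign: E→slot 2, D→slot 1, C skipped, G skipped, B skipped, F skipped, A skipped.
Slots: [1:D] [2:E]
Profit = 50 + 51 = 101

101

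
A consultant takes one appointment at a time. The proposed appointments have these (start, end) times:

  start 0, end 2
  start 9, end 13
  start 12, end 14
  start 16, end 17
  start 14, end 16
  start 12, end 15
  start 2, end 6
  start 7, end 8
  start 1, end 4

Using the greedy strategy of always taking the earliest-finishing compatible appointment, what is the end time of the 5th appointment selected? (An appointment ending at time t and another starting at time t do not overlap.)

Order by finish time; keep every interval that doesn't clash with the previous kept one.
By end time: (0,2), (1,4), (2,6), (7,8), (9,13), (12,14), (12,15), (14,16), (16,17).
Pick (0,2); next start ≥ 2 → (2,6); next start ≥ 6 → (7,8); next start ≥ 8 → (9,13); next start ≥ 13 → (14,16); next start ≥ 16 → (16,17).
Selected: (0,2) (2,6) (7,8) (9,13) (14,16) (16,17)

16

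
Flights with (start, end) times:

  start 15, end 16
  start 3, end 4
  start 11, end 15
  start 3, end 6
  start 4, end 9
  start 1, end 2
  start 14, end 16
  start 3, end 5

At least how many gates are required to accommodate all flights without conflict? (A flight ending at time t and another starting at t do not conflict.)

3

Events (time:±→running): 1:+→1 2:-→0 3:+→1 3:+→2 3:+→3 … peak 3.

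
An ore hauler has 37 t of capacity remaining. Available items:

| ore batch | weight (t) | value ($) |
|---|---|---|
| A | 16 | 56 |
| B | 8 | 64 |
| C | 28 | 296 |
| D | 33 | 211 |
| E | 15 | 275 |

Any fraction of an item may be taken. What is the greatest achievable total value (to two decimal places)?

Sort by value per unit weight and fill in that order.
Ratios (sorted): E 18.33, C 10.57, B 8.00, D 6.39, A 3.50
take E (15 @ 275); take 22/28 of C → 232.57. Capacity used 37/37.
Total value = 507.57

507.57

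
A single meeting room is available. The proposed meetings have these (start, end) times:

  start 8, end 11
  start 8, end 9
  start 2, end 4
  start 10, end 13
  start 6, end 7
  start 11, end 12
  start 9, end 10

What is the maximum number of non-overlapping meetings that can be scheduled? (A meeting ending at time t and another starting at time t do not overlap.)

5

Order by finish time; keep every interval that doesn't clash with the previous kept one.
Sorted by end: (2,4)  (6,7)  (8,9)  (9,10)  (8,11)  (11,12)  (10,13)
take (2,4); take (6,7); take (8,9); take (9,10); skip (8,11); take (11,12); skip (10,13).
Selected 5 meetings.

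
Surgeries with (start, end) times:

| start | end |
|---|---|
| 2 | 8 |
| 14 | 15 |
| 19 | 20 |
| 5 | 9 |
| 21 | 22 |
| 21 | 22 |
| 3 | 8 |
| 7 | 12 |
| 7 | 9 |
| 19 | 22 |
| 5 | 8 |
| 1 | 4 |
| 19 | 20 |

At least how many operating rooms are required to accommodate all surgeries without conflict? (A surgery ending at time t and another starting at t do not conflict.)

starts: [1, 2, 3, 5, 5, 7, 7, 14, 19, 19, 19, 21, 21]
ends:   [4, 8, 8, 8, 9, 9, 12, 15, 20, 20, 22, 22, 22]
s1→1 s2→2 s3→3 e4→2 s5→3 s5→4 s7→5 s7→6  — peak 6.

6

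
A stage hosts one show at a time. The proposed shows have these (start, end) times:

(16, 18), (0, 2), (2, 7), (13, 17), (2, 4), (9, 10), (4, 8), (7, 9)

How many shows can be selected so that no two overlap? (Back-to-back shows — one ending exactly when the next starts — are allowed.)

5

By end time: (0,2), (2,4), (2,7), (4,8), (7,9), (9,10), (13,17), (16,18).
Pick (0,2); next start ≥ 2 → (2,4); next start ≥ 4 → (4,8); next start ≥ 8 → (9,10); next start ≥ 10 → (13,17).
Selected 5 shows.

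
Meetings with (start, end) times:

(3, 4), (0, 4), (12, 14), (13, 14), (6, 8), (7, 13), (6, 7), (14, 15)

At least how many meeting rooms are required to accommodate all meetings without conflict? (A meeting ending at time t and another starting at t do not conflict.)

2

The answer is the maximum number of intervals overlapping at any instant.
starts: [0, 3, 6, 6, 7, 12, 13, 14]
ends:   [4, 4, 7, 8, 13, 14, 14, 15]
s0→1 s3→2  — peak 2.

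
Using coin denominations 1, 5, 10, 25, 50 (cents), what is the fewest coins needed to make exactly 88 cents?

Greedy: take as many of the largest coin as possible, then repeat with the remainder.
88 = 1×50 + 1×25 + 1×10 + 3×1
Total coins = 1 + 1 + 1 + 3 = 6

6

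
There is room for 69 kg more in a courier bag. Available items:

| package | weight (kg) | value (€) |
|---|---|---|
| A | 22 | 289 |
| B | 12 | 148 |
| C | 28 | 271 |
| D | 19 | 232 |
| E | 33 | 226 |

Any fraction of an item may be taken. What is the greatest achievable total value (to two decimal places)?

823.86

Greedy by value/weight ratio, highest first.
Ratios (sorted): A 13.14, B 12.33, D 12.21, C 9.68, E 6.85
take A (22 @ 289); take B (12 @ 148); take D (19 @ 232); take 16/28 of C → 154.86. Capacity used 69/69.
Total value = 823.86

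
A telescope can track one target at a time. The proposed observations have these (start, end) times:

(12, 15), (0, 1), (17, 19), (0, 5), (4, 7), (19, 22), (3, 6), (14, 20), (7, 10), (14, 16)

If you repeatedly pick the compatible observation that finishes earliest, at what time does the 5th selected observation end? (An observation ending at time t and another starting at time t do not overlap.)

19

Order by finish time; keep every interval that doesn't clash with the previous kept one.
By end time: (0,1), (0,5), (3,6), (4,7), (7,10), (12,15), (14,16), (17,19), (14,20), (19,22).
Pick (0,1); next start ≥ 1 → (3,6); next start ≥ 6 → (7,10); next start ≥ 10 → (12,15); next start ≥ 15 → (17,19); next start ≥ 19 → (19,22).
Selected: (0,1) (3,6) (7,10) (12,15) (17,19) (19,22)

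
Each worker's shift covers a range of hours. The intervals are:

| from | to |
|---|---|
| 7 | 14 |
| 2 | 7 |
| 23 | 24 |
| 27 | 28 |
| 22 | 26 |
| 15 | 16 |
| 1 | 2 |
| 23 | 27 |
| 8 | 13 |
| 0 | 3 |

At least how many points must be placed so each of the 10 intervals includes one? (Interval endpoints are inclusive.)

5

Process intervals by earliest right end; each time one isn't hit yet, stab at its right endpoint.
By right end: [1,2]  [0,3]  [2,7]  [8,13]  [7,14]  [15,16]  [23,24]  [22,26]  [23,27]  [27,28]
[1,2] uncovered → point at 2; [8,13] uncovered → point at 13; [15,16] uncovered → point at 16; [23,24] uncovered → point at 24; [27,28] uncovered → point at 28.
Points: 2, 13, 16, 24, 28 (5 total).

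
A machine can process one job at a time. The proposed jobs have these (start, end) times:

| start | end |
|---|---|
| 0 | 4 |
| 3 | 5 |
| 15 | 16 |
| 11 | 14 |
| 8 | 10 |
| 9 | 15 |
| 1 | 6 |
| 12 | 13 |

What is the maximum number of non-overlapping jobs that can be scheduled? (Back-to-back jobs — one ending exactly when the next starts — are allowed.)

4

Sort by end time and greedily take each interval whose start is ≥ the last chosen end.
Sorted by end: (0,4)  (3,5)  (1,6)  (8,10)  (12,13)  (11,14)  (9,15)  (15,16)
take (0,4); take (8,10); take (12,13); take (15,16).
Selected 4 jobs.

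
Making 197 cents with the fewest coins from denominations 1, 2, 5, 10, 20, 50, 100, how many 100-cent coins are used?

1

197 − 1×100→97 − 1×50→47 − 2×20→7 − 1×5→2 − 1×2→0
Count of 100: 1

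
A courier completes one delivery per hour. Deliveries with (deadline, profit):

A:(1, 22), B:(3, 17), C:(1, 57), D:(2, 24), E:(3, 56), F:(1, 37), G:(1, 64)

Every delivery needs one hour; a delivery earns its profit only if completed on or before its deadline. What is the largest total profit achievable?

144

By profit: G(d1,64), C(d1,57), E(d3,56), F(d1,37), D(d2,24), A(d1,22), B(d3,17)
G→slot 1; C skipped; E→slot 3; F skipped; D→slot 2; A skipped; B skipped.
Profit = 64 + 24 + 56 = 144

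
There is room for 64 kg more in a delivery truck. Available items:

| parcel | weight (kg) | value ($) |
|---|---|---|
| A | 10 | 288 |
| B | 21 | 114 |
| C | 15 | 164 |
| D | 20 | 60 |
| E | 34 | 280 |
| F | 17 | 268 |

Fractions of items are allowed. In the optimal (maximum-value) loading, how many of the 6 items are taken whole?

Order: A (288/10=28.80) > F (268/17=15.76) > C (164/15=10.93) > E (280/34=8.24) > B (114/21=5.43) > D (60/20=3.00)
Fill: take A (10 @ 288) → take F (17 @ 268) → take C (15 @ 164) → take 22/34 of E → 181.18; 64/64 used.
3 item(s) taken whole; one partial (take 22/34 of E).

3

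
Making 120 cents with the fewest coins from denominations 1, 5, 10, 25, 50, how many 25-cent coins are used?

0

120 = 2×50 + 2×10
Count of 25: 0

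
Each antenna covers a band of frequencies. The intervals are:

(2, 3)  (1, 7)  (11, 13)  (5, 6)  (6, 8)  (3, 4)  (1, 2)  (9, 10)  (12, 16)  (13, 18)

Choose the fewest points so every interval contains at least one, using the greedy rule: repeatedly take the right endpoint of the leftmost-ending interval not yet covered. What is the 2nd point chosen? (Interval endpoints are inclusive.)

Process intervals by earliest right end; each time one isn't hit yet, stab at its right endpoint.
Sorted: [1,2] [2,3] [3,4] [5,6] [1,7] [6,8] [9,10] [11,13] [12,16] [13,18]
{[1,2],[2,3]} hit by 2; {[3,4]} hit by 4; {[5,6],[1,7],[6,8]} hit by 6; {[9,10]} hit by 10; {[11,13],[12,16],[13,18]} hit by 13.
Points: 2, 4, 6, 10, 13 (5 total).

4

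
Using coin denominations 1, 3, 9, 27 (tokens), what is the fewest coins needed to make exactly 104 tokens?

Greedy: take as many of the largest coin as possible, then repeat with the remainder.
104 − 3×27→23 − 2×9→5 − 1×3→2 − 2×1→0
Total coins = 3 + 2 + 1 + 2 = 8

8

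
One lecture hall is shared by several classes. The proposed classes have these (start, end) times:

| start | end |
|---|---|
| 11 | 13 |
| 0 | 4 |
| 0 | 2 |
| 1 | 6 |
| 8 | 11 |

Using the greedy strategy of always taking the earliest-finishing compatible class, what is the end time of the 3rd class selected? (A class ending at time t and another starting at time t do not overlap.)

By end time: (0,2), (0,4), (1,6), (8,11), (11,13).
Pick (0,2); next start ≥ 2 → (8,11); next start ≥ 11 → (11,13).
Selected: (0,2) (8,11) (11,13)

13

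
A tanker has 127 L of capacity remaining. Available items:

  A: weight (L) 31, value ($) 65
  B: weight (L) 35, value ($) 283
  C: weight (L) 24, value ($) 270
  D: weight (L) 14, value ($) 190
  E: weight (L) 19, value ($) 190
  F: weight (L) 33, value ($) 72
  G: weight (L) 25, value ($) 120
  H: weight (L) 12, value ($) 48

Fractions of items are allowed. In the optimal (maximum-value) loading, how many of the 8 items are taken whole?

Ratios (sorted): D 13.57, C 11.25, E 10.00, B 8.09, G 4.80, H 4.00, F 2.18, A 2.10
take D (14 @ 190); take C (24 @ 270); take E (19 @ 190); take B (35 @ 283); take G (25 @ 120); take 10/12 of H → 40.00. Capacity used 127/127.
5 item(s) taken whole; one partial (take 10/12 of H).

5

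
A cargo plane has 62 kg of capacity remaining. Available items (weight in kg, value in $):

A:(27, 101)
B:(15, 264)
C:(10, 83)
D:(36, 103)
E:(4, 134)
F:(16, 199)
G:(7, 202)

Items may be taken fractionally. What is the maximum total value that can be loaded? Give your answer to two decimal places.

919.41

Greedy by value/weight ratio, highest first.
Order: E (134/4=33.50) > G (202/7=28.86) > B (264/15=17.60) > F (199/16=12.44) > C (83/10=8.30) > A (101/27=3.74) > D (103/36=2.86)
Fill: take E (4 @ 134) → take G (7 @ 202) → take B (15 @ 264) → take F (16 @ 199) → take C (10 @ 83) → take 10/27 of A → 37.41; 62/62 used.
Total value = 919.41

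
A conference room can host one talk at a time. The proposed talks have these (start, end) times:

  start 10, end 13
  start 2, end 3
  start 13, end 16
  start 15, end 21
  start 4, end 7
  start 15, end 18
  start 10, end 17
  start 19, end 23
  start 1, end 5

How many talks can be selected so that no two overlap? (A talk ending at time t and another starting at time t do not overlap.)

5

Greedy by earliest finish: after sorting by end time, pick each interval compatible with the last pick.
Sorted by end: (2,3)  (1,5)  (4,7)  (10,13)  (13,16)  (10,17)  (15,18)  (15,21)  (19,23)
take (2,3); skip (1,5); take (4,7); take (10,13); take (13,16); skip (10,17); skip (15,21); take (19,23).
Selected 5 talks.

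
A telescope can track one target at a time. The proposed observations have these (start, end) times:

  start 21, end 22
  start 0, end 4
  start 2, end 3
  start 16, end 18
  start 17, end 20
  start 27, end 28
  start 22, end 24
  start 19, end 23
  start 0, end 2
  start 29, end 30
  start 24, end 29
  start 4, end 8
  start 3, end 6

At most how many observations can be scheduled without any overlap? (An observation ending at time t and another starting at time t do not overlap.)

8

Order by finish time; keep every interval that doesn't clash with the previous kept one.
By end time: (0,2), (2,3), (0,4), (3,6), (4,8), (16,18), (17,20), (21,22), (19,23), (22,24), (27,28), (24,29), (29,30).
Pick (0,2); next start ≥ 2 → (2,3); next start ≥ 3 → (3,6); next start ≥ 6 → (16,18); next start ≥ 18 → (21,22); next start ≥ 22 → (22,24); next start ≥ 24 → (27,28); next start ≥ 28 → (29,30).
Selected 8 observations.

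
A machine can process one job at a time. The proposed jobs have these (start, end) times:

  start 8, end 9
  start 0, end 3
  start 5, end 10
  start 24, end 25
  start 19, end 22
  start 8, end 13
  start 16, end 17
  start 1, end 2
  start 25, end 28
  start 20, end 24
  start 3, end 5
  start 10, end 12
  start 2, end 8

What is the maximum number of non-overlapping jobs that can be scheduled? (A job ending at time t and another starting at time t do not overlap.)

Sort by end time and greedily take each interval whose start is ≥ the last chosen end.
Sorted by end: (1,2)  (0,3)  (3,5)  (2,8)  (8,9)  (5,10)  (10,12)  (8,13)  (16,17)  (19,22)  (20,24)  (24,25)  (25,28)
take (1,2); skip (0,3); take (3,5); take (8,9); take (10,12); take (16,17); take (19,22); take (24,25); take (25,28).
Selected 8 jobs.

8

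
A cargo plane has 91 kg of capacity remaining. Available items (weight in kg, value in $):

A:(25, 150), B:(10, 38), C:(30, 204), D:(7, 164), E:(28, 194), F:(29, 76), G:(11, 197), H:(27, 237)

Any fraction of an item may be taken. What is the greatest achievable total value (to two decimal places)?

914.40

Greedy by value/weight ratio, highest first.
Ratios (sorted): D 23.43, G 17.91, H 8.78, E 6.93, C 6.80, A 6.00, B 3.80, F 2.62
take D (7 @ 164); take G (11 @ 197); take H (27 @ 237); take E (28 @ 194); take 18/30 of C → 122.40. Capacity used 91/91.
Total value = 914.40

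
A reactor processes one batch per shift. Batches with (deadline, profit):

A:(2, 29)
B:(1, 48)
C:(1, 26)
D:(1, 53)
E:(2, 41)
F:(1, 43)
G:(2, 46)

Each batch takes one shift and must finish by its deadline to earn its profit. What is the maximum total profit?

99

Take jobs in profit order; each goes to the latest open slot no later than its deadline.
Profit order: D=53 B=48 G=46 F=43 E=41 A=29 C=26
Assign: D→slot 1, B skipped, G→slot 2, F skipped, E skipped, A skipped, C skipped.
Slots: [1:D] [2:G]
Profit = 53 + 46 = 99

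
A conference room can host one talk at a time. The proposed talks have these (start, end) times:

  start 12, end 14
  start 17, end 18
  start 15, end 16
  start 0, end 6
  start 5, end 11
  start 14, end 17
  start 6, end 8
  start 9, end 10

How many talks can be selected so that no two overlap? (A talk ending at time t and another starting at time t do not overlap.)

6

Sorted by end: (0,6)  (6,8)  (9,10)  (5,11)  (12,14)  (15,16)  (14,17)  (17,18)
take (0,6); take (6,8); take (9,10); take (12,14); take (15,16); take (17,18).
Selected 6 talks.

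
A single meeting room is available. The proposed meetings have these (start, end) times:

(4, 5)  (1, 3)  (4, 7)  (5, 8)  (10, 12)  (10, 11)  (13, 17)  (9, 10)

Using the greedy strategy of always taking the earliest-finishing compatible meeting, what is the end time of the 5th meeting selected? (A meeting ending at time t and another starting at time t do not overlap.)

11

By end time: (1,3), (4,5), (4,7), (5,8), (9,10), (10,11), (10,12), (13,17).
Pick (1,3); next start ≥ 3 → (4,5); next start ≥ 5 → (5,8); next start ≥ 8 → (9,10); next start ≥ 10 → (10,11); next start ≥ 11 → (13,17).
Selected: (1,3) (4,5) (5,8) (9,10) (10,11) (13,17)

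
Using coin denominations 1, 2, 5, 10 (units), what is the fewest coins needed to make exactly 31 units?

4

31 = 3×10 + 1×1
Total coins = 3 + 1 = 4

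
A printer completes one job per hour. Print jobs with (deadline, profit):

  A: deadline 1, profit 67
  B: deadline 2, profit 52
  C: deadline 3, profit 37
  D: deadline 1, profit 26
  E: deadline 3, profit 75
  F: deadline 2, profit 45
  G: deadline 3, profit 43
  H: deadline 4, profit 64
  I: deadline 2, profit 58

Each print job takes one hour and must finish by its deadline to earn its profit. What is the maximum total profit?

By profit: E(d3,75), A(d1,67), H(d4,64), I(d2,58), B(d2,52), F(d2,45), G(d3,43), C(d3,37), D(d1,26)
E→slot 3; A→slot 1; H→slot 4; I→slot 2; B skipped; F skipped; G skipped; C skipped; D skipped.
Profit = 67 + 58 + 75 + 64 = 264

264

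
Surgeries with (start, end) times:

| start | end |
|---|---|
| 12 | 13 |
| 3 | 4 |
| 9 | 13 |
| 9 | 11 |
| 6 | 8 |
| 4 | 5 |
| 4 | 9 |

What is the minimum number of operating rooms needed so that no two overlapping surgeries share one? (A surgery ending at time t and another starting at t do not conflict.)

starts: [3, 4, 4, 6, 9, 9, 12]
ends:   [4, 5, 8, 9, 11, 13, 13]
s3→1 e4→0 s4→1 s4→2  — peak 2.

2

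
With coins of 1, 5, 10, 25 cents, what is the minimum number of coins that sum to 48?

Greedy: take as many of the largest coin as possible, then repeat with the remainder.
48 − 1×25→23 − 2×10→3 − 3×1→0
Total coins = 1 + 2 + 3 = 6

6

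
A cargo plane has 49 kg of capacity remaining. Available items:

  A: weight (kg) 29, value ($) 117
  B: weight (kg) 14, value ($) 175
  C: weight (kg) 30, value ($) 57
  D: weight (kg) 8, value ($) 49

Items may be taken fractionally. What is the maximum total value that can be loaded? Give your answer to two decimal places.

Order: B (175/14=12.50) > D (49/8=6.12) > A (117/29=4.03) > C (57/30=1.90)
Fill: take B (14 @ 175) → take D (8 @ 49) → take 27/29 of A → 108.93; 49/49 used.
Total value = 332.93

332.93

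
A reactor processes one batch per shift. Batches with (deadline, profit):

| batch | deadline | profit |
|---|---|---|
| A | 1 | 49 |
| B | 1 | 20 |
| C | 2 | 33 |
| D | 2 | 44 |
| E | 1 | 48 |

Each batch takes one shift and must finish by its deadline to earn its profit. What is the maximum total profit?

Sort by profit descending; place each in the latest free slot ≤ its deadline.
Profit order: A=49 E=48 D=44 C=33 B=20
Assign: A→slot 1, E skipped, D→slot 2, C skipped, B skipped.
Slots: [1:A] [2:D]
Profit = 49 + 44 = 93

93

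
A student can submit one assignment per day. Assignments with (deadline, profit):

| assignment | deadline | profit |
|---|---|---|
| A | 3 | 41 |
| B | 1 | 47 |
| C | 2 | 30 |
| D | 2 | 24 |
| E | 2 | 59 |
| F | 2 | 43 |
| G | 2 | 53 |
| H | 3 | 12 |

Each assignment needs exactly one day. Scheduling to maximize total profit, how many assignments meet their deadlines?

Sort by profit descending; place each in the latest free slot ≤ its deadline.
By profit: E(d2,59), G(d2,53), B(d1,47), F(d2,43), A(d3,41), C(d2,30), D(d2,24), H(d3,12)
E→slot 2; G→slot 1; B skipped; F skipped; A→slot 3; C skipped; D skipped; H skipped.
3 of 8 scheduled.

3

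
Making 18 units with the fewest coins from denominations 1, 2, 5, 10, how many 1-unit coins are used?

Use the largest denomination that fits, subtract, and repeat.
18 = 1×10 + 1×5 + 1×2 + 1×1
Count of 1: 1

1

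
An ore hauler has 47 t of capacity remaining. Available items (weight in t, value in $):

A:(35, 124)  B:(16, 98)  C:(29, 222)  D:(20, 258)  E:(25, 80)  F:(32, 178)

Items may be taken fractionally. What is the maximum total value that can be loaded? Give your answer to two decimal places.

Sort by value per unit weight and fill in that order.
Order: D (258/20=12.90) > C (222/29=7.66) > B (98/16=6.12) > F (178/32=5.56) > A (124/35=3.54) > E (80/25=3.20)
Fill: take D (20 @ 258) → take 27/29 of C → 206.69; 47/47 used.
Total value = 464.69

464.69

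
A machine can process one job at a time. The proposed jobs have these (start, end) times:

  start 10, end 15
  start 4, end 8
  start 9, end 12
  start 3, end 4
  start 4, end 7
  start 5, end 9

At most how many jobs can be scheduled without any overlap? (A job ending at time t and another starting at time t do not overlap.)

Greedy by earliest finish: after sorting by end time, pick each interval compatible with the last pick.
Sorted by end: (3,4)  (4,7)  (4,8)  (5,9)  (9,12)  (10,15)
take (3,4); take (4,7); skip (5,9); take (9,12); skip (10,15).
Selected 3 jobs.

3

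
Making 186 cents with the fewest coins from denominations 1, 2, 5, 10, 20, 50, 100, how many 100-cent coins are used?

1

Greedy: take as many of the largest coin as possible, then repeat with the remainder.
186 − 1×100→86 − 1×50→36 − 1×20→16 − 1×10→6 − 1×5→1 − 1×1→0
Count of 100: 1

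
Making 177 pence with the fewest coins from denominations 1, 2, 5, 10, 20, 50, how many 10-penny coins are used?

0

Greedy: take as many of the largest coin as possible, then repeat with the remainder.
177 − 3×50→27 − 1×20→7 − 1×5→2 − 1×2→0
Count of 10: 0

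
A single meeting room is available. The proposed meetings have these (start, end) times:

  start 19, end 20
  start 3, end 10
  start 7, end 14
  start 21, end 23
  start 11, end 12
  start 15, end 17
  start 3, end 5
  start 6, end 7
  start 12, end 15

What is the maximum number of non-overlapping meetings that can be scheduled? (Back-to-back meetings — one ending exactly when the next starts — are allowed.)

Sorted by end: (3,5)  (6,7)  (3,10)  (11,12)  (7,14)  (12,15)  (15,17)  (19,20)  (21,23)
take (3,5); take (6,7); take (11,12); skip (7,14); take (12,15); take (15,17); take (19,20); take (21,23).
Selected 7 meetings.

7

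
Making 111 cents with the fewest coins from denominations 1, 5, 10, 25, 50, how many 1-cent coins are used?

111 − 2×50→11 − 1×10→1 − 1×1→0
Count of 1: 1

1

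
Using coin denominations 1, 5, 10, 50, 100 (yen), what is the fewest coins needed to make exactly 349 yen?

12

349 − 3×100→49 − 4×10→9 − 1×5→4 − 4×1→0
Total coins = 3 + 4 + 1 + 4 = 12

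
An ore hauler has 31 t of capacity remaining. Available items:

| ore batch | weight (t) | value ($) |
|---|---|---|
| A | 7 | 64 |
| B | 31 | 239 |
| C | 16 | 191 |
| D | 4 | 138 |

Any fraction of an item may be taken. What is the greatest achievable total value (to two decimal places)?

Sort by value per unit weight and fill in that order.
Ratios (sorted): D 34.50, C 11.94, A 9.14, B 7.71
take D (4 @ 138); take C (16 @ 191); take A (7 @ 64); take 4/31 of B → 30.84. Capacity used 31/31.
Total value = 423.84

423.84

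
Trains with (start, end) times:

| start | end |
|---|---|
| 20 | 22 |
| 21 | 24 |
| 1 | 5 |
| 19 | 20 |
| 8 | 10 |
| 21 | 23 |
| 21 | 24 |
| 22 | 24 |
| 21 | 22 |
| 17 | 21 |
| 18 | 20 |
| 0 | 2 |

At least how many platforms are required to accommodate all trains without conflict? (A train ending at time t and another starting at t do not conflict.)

Count concurrent intervals with a sweep; the peak is the room count.
starts: [0, 1, 8, 17, 18, 19, 20, 21, 21, 21, 21, 22]
ends:   [2, 5, 10, 20, 20, 21, 22, 22, 23, 24, 24, 24]
s0→1 s1→2 e2→1 e5→0 s8→1 e10→0 s17→1 s18→2 s19→3 e20→2 e20→1 s20→2 e21→1 s21→2 s21→3 s21→4 s21→5  — peak 5.

5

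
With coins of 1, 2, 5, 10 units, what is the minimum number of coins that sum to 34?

Greedy: take as many of the largest coin as possible, then repeat with the remainder.
34 = 3×10 + 2×2
Total coins = 3 + 2 = 5

5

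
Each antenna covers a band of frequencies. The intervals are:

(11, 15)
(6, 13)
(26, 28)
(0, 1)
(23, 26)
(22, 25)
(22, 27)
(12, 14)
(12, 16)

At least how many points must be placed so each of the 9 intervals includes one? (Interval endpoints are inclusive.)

By right end: [0,1]  [6,13]  [12,14]  [11,15]  [12,16]  [22,25]  [23,26]  [22,27]  [26,28]
[0,1] uncovered → point at 1; [6,13] uncovered → point at 13; [22,25] uncovered → point at 25; [26,28] uncovered → point at 28.
Points: 1, 13, 25, 28 (4 total).

4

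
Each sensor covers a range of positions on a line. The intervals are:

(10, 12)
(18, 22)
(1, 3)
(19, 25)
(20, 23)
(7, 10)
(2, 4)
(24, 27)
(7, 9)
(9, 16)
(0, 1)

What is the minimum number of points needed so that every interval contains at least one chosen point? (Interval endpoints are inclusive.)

6

Process intervals by earliest right end; each time one isn't hit yet, stab at its right endpoint.
By right end: [0,1]  [1,3]  [2,4]  [7,9]  [7,10]  [10,12]  [9,16]  [18,22]  [20,23]  [19,25]  [24,27]
[0,1] uncovered → point at 1; [2,4] uncovered → point at 4; [7,9] uncovered → point at 9; [10,12] uncovered → point at 12; [18,22] uncovered → point at 22; [24,27] uncovered → point at 27.
Points: 1, 4, 9, 12, 22, 27 (6 total).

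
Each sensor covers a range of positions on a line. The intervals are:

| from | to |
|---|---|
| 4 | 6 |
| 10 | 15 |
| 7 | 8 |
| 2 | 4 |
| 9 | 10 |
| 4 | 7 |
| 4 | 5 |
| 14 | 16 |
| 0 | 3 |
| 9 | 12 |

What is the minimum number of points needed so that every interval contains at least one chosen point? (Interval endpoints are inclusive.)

5

Process intervals by earliest right end; each time one isn't hit yet, stab at its right endpoint.
By right end: [0,3]  [2,4]  [4,5]  [4,6]  [4,7]  [7,8]  [9,10]  [9,12]  [10,15]  [14,16]
[0,3] uncovered → point at 3; [4,5] uncovered → point at 5; [7,8] uncovered → point at 8; [9,10] uncovered → point at 10; [14,16] uncovered → point at 16.
Points: 3, 5, 8, 10, 16 (5 total).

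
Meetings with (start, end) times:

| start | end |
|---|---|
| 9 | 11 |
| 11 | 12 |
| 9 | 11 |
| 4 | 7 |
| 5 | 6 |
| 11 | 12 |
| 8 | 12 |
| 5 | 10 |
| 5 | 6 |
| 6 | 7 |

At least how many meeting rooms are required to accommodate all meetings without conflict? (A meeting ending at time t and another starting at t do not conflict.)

Count concurrent intervals with a sweep; the peak is the room count.
Events (time:±→running): 4:+→1 5:+→2 5:+→3 5:+→4 … peak 4.

4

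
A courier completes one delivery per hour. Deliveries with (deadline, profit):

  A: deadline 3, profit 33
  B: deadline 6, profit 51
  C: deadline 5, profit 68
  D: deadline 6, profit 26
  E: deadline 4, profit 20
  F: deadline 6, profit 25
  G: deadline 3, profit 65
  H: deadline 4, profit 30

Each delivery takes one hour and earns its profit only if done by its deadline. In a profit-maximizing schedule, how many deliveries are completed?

6

Profit order: C=68 G=65 B=51 A=33 H=30 D=26 F=25 E=20
Assign: C→slot 5, G→slot 3, B→slot 6, A→slot 2, H→slot 4, D→slot 1, F skipped, E skipped.
Slots: [1:D] [2:A] [3:G] [4:H] [5:C] [6:B]
6 of 8 scheduled.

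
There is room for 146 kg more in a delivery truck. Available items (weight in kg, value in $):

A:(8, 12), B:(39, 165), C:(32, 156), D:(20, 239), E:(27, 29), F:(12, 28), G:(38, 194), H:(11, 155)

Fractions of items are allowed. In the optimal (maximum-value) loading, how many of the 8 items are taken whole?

5

Order: H (155/11=14.09) > D (239/20=11.95) > G (194/38=5.11) > C (156/32=4.88) > B (165/39=4.23) > F (28/12=2.33) > A (12/8=1.50) > E (29/27=1.07)
Fill: take H (11 @ 155) → take D (20 @ 239) → take G (38 @ 194) → take C (32 @ 156) → take B (39 @ 165) → take 6/12 of F → 14.00; 146/146 used.
5 item(s) taken whole; one partial (take 6/12 of F).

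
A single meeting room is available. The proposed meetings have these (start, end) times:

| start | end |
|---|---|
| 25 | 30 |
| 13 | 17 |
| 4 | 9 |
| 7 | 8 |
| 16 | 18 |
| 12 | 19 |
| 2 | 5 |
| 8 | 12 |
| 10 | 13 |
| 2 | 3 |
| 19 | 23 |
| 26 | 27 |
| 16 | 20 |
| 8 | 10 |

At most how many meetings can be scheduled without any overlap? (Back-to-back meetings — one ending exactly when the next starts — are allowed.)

By end time: (2,3), (2,5), (7,8), (4,9), (8,10), (8,12), (10,13), (13,17), (16,18), (12,19), (16,20), (19,23), (26,27), (25,30).
Pick (2,3); next start ≥ 3 → (7,8); next start ≥ 8 → (8,10); next start ≥ 10 → (10,13); next start ≥ 13 → (13,17); next start ≥ 17 → (19,23); next start ≥ 23 → (26,27).
Selected 7 meetings.

7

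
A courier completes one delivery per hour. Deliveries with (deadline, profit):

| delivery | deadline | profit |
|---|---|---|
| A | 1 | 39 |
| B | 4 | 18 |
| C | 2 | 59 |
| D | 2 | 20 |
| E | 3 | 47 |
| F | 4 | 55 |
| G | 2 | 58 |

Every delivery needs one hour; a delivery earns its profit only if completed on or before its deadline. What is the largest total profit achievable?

219

Take jobs in profit order; each goes to the latest open slot no later than its deadline.
By profit: C(d2,59), G(d2,58), F(d4,55), E(d3,47), A(d1,39), D(d2,20), B(d4,18)
C→slot 2; G→slot 1; F→slot 4; E→slot 3; A skipped; D skipped; B skipped.
Profit = 58 + 59 + 47 + 55 = 219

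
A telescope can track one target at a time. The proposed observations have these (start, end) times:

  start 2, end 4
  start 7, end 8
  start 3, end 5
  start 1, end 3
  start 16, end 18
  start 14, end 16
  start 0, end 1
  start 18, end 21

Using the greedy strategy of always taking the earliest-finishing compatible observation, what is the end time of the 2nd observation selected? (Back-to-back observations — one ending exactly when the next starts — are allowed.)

3

Sorted by end: (0,1)  (1,3)  (2,4)  (3,5)  (7,8)  (14,16)  (16,18)  (18,21)
take (0,1); take (1,3); take (3,5); take (7,8); take (14,16); take (16,18); take (18,21).
Selected: (0,1) (1,3) (3,5) (7,8) (14,16) (16,18) (18,21)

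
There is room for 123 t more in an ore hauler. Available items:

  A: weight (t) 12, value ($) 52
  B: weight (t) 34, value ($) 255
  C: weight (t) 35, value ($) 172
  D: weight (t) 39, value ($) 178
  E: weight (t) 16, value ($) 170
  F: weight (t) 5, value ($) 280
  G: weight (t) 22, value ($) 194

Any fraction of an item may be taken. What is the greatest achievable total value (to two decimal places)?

1121.21

Sort by value per unit weight and fill in that order.
Ratios (sorted): F 56.00, E 10.62, G 8.82, B 7.50, C 4.91, D 4.56, A 4.33
take F (5 @ 280); take E (16 @ 170); take G (22 @ 194); take B (34 @ 255); take C (35 @ 172); take 11/39 of D → 50.21. Capacity used 123/123.
Total value = 1121.21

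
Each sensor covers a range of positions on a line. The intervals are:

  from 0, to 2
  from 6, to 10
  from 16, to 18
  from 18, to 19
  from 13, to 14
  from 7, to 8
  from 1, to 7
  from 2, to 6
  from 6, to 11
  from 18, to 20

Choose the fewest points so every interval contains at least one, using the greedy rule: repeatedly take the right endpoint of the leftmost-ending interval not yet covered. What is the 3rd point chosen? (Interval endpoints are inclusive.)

Sort by right endpoint; whenever an interval is uncovered, place a point at its right end.
By right end: [0,2]  [2,6]  [1,7]  [7,8]  [6,10]  [6,11]  [13,14]  [16,18]  [18,19]  [18,20]
[0,2] uncovered → point at 2; [7,8] uncovered → point at 8; [13,14] uncovered → point at 14; [16,18] uncovered → point at 18.
Points: 2, 8, 14, 18 (4 total).

14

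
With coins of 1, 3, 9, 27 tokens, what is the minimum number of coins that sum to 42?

Greedy: take as many of the largest coin as possible, then repeat with the remainder.
42 = 1×27 + 1×9 + 2×3
Total coins = 1 + 1 + 2 = 4

4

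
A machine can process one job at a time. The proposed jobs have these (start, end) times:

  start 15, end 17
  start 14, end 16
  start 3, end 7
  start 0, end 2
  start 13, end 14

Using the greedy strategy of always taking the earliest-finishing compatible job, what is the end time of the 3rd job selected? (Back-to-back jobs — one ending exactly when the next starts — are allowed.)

14

Greedy by earliest finish: after sorting by end time, pick each interval compatible with the last pick.
Sorted by end: (0,2)  (3,7)  (13,14)  (14,16)  (15,17)
take (0,2); take (3,7); take (13,14); take (14,16).
Selected: (0,2) (3,7) (13,14) (14,16)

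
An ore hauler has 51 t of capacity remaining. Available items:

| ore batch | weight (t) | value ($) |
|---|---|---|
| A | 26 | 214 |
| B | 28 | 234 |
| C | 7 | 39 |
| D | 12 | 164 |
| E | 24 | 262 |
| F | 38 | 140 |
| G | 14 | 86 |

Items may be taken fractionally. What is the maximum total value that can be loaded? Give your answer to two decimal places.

551.36

Ratios (sorted): D 13.67, E 10.92, B 8.36, A 8.23, G 6.14, C 5.57, F 3.68
take D (12 @ 164); take E (24 @ 262); take 15/28 of B → 125.36. Capacity used 51/51.
Total value = 551.36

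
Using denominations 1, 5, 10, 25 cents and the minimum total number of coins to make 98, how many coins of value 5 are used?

Greedy: take as many of the largest coin as possible, then repeat with the remainder.
98 = 3×25 + 2×10 + 3×1
Count of 5: 0

0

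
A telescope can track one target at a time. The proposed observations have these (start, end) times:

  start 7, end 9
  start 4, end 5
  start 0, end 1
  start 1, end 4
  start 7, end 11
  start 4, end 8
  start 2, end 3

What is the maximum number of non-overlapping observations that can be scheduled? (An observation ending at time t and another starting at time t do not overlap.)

Sorted by end: (0,1)  (2,3)  (1,4)  (4,5)  (4,8)  (7,9)  (7,11)
take (0,1); take (2,3); take (4,5); take (7,9).
Selected 4 observations.

4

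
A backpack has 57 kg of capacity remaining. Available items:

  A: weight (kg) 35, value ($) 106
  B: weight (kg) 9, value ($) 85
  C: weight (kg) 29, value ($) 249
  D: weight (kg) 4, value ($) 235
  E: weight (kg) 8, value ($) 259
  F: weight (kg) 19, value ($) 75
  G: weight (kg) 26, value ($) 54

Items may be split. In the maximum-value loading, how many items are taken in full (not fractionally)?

Sort by value per unit weight and fill in that order.
Ratios (sorted): D 58.75, E 32.38, B 9.44, C 8.59, F 3.95, A 3.03, G 2.08
take D (4 @ 235); take E (8 @ 259); take B (9 @ 85); take C (29 @ 249); take 7/19 of F → 27.63. Capacity used 57/57.
4 item(s) taken whole; one partial (take 7/19 of F).

4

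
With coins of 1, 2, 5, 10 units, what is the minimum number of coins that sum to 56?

Use the largest denomination that fits, subtract, and repeat.
56 = 5×10 + 1×5 + 1×1
Total coins = 5 + 1 + 1 = 7

7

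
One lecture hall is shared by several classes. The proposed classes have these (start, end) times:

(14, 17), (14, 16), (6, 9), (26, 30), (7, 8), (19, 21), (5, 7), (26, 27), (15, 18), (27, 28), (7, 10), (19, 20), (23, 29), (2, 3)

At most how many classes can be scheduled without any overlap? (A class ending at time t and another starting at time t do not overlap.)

7

Greedy by earliest finish: after sorting by end time, pick each interval compatible with the last pick.
Sorted by end: (2,3)  (5,7)  (7,8)  (6,9)  (7,10)  (14,16)  (14,17)  (15,18)  (19,20)  (19,21)  (26,27)  (27,28)  (23,29)  (26,30)
take (2,3); take (5,7); take (7,8); take (14,16); skip (14,17); take (19,20); take (26,27); take (27,28); skip (26,30).
Selected 7 classes.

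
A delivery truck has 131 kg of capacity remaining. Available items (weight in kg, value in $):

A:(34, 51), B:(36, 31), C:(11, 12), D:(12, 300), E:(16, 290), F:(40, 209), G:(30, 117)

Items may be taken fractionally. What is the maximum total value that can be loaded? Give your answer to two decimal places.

965.50

Greedy by value/weight ratio, highest first.
Order: D (300/12=25.00) > E (290/16=18.12) > F (209/40=5.22) > G (117/30=3.90) > A (51/34=1.50) > C (12/11=1.09) > B (31/36=0.86)
Fill: take D (12 @ 300) → take E (16 @ 290) → take F (40 @ 209) → take G (30 @ 117) → take 33/34 of A → 49.50; 131/131 used.
Total value = 965.50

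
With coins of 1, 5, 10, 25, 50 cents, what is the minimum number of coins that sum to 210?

Use the largest denomination that fits, subtract, and repeat.
210 − 4×50→10 − 1×10→0
Total coins = 4 + 1 = 5

5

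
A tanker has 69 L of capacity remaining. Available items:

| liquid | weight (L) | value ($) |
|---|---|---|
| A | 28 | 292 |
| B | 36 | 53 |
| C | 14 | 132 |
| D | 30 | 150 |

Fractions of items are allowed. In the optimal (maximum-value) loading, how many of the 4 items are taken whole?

2

Ratios (sorted): A 10.43, C 9.43, D 5.00, B 1.47
take A (28 @ 292); take C (14 @ 132); take 27/30 of D → 135.00. Capacity used 69/69.
2 item(s) taken whole; one partial (take 27/30 of D).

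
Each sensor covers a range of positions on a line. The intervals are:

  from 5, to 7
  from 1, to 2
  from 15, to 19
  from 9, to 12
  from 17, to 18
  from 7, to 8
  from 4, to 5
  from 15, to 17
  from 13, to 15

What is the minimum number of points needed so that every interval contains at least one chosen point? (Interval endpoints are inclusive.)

6

Sorted: [1,2] [4,5] [5,7] [7,8] [9,12] [13,15] [15,17] [17,18] [15,19]
{[1,2]} hit by 2; {[4,5],[5,7]} hit by 5; {[7,8]} hit by 8; {[9,12]} hit by 12; {[13,15],[15,17]} hit by 15; {[17,18],[15,19]} hit by 18.
Points: 2, 5, 8, 12, 15, 18 (6 total).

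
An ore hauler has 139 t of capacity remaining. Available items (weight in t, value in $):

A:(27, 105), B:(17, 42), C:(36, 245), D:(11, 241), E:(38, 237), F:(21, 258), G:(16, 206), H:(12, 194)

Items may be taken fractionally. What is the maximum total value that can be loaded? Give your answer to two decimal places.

Sort by value per unit weight and fill in that order.
Ratios (sorted): D 21.91, H 16.17, G 12.88, F 12.29, C 6.81, E 6.24, A 3.89, B 2.47
take D (11 @ 241); take H (12 @ 194); take G (16 @ 206); take F (21 @ 258); take C (36 @ 245); take E (38 @ 237); take 5/27 of A → 19.44. Capacity used 139/139.
Total value = 1400.44

1400.44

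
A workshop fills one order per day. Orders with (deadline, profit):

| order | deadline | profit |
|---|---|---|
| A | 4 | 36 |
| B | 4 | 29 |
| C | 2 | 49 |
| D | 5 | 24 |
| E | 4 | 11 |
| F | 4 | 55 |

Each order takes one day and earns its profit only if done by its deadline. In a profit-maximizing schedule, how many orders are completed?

Profit order: F=55 C=49 A=36 B=29 D=24 E=11
Assign: F→slot 4, C→slot 2, A→slot 3, B→slot 1, D→slot 5, E skipped.
Slots: [1:B] [2:C] [3:A] [4:F] [5:D]
5 of 6 scheduled.

5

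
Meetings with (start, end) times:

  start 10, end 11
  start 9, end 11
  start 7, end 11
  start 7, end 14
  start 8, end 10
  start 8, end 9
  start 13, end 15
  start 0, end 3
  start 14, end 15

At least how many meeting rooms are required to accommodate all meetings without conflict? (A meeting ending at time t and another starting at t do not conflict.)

Count concurrent intervals with a sweep; the peak is the room count.
starts: [0, 7, 7, 8, 8, 9, 10, 13, 14]
ends:   [3, 9, 10, 11, 11, 11, 14, 15, 15]
s0→1 e3→0 s7→1 s7→2 s8→3 s8→4  — peak 4.

4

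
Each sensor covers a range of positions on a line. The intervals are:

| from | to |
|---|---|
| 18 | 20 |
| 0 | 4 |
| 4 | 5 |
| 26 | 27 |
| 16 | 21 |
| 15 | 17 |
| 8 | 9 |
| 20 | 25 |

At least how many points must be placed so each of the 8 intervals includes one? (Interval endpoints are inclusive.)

5

Sort by right endpoint; whenever an interval is uncovered, place a point at its right end.
Sorted: [0,4] [4,5] [8,9] [15,17] [18,20] [16,21] [20,25] [26,27]
{[0,4],[4,5]} hit by 4; {[8,9]} hit by 9; {[15,17]} hit by 17; {[18,20],[16,21],[20,25]} hit by 20; {[26,27]} hit by 27.
Points: 4, 9, 17, 20, 27 (5 total).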